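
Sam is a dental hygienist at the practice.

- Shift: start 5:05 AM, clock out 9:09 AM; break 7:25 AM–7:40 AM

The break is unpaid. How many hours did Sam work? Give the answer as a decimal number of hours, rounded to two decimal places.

Shift: 5:05 AM–9:09 AM = 4 h 4 min; less 15 min break → 3 h 49 min

3.82 hours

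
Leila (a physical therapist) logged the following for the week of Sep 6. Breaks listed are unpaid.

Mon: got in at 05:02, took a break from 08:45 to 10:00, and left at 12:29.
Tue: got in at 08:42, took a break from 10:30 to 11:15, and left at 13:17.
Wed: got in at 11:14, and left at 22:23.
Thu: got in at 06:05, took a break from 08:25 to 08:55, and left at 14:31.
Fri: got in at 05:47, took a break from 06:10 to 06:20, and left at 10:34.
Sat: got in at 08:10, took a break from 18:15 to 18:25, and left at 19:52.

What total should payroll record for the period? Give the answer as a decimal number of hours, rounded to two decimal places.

45.27 hours

Mon: 05:02–12:29 = 7 h 27 min; less 75 min break → 6 h 12 min
Tue: 08:42–13:17 = 4 h 35 min; less 45 min break → 3 h 50 min
Wed: 11:14–22:23 = 11 h 9 min
Thu: 06:05–14:31 = 8 h 26 min; less 30 min break → 7 h 56 min
Fri: 05:47–10:34 = 4 h 47 min; less 10 min break → 4 h 37 min
Sat: 08:10–19:52 = 11 h 42 min; less 10 min break → 11 h 32 min
Total: 6 h 12 min + 3 h 50 min + 11 h 9 min + 7 h 56 min + 4 h 37 min + 11 h 32 min = 45 h 16 min.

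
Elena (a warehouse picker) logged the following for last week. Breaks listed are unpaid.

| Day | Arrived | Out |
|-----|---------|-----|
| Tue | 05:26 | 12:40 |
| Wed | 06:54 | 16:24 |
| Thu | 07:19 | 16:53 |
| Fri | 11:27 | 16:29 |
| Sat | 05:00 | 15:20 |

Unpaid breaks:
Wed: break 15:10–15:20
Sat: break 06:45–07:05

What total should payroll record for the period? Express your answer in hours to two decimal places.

41.17 hours

Tue: 05:26–12:40 = 7 h 14 min
Wed: 06:54–16:24 = 9 h 30 min; less 10 min break → 9 h 20 min
Thu: 07:19–16:53 = 9 h 34 min
Fri: 11:27–16:29 = 5 h 2 min
Sat: 05:00–15:20 = 10 h 20 min; less 20 min break → 10 h 0 min
Total: 7 h 14 min + 9 h 20 min + 9 h 34 min + 5 h 2 min + 10 h 0 min = 41 h 10 min.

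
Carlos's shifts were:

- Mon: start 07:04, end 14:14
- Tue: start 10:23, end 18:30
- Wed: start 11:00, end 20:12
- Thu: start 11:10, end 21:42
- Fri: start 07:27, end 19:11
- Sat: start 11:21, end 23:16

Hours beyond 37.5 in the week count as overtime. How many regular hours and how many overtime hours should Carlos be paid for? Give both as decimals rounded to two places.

Regular 37.50 hours, overtime 21.17 hours

Mon: 07:04–14:14 = 7 h 10 min
Tue: 10:23–18:30 = 8 h 7 min
Wed: 11:00–20:12 = 9 h 12 min
Thu: 11:10–21:42 = 10 h 32 min
Fri: 07:27–19:11 = 11 h 44 min
Sat: 11:21–23:16 = 11 h 55 min
Total worked: 58 h 40 min = 58.67 h.
Threshold 37.5 h → overtime 21 h 10 min, regular 37 h 30 min.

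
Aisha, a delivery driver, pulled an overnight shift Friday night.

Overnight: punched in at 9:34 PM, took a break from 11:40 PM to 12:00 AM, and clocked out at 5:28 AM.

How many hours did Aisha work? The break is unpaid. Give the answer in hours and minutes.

7 h 34 min

Overnight: 9:34 PM → midnight = 2 h 26 min; midnight → 5:28 AM = 5 h 28 min; span 7 h 54 min; less 20 min break → 7 h 34 min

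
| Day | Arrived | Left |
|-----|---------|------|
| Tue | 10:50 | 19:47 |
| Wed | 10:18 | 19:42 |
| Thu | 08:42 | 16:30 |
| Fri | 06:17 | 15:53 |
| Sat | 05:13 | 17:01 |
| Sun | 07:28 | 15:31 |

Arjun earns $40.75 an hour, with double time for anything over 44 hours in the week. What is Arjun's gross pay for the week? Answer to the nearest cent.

$2738.40

Tue: 10:50–19:47 = 8 h 57 min
Wed: 10:18–19:42 = 9 h 24 min
Thu: 08:42–16:30 = 7 h 48 min
Fri: 06:17–15:53 = 9 h 36 min
Sat: 05:13–17:01 = 11 h 48 min
Sun: 07:28–15:31 = 8 h 3 min
Total worked: 55 h 36 min = 3336 min.
Regular 44 h 0 min = 2640 min at $40.75/h; overtime 11 h 36 min = 696 min at $81.50/h.
Pay = (2640 × $40.75 + 696 × $81.50) ÷ 60 = $2738.40.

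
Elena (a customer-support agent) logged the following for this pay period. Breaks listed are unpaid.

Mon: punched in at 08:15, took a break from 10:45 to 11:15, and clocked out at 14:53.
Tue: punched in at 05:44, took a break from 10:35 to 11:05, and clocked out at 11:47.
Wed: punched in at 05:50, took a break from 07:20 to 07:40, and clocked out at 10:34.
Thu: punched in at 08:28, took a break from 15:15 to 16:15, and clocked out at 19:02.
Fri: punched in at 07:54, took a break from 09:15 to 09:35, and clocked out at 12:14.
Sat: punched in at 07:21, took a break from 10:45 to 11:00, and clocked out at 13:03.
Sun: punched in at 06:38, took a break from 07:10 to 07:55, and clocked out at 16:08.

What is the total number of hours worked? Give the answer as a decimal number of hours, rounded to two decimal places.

Mon: 08:15–14:53 = 6 h 38 min; less 30 min break → 6 h 8 min
Tue: 05:44–11:47 = 6 h 3 min; less 30 min break → 5 h 33 min
Wed: 05:50–10:34 = 4 h 44 min; less 20 min break → 4 h 24 min
Thu: 08:28–19:02 = 10 h 34 min; less 60 min break → 9 h 34 min
Fri: 07:54–12:14 = 4 h 20 min; less 20 min break → 4 h 0 min
Sat: 07:21–13:03 = 5 h 42 min; less 15 min break → 5 h 27 min
Sun: 06:38–16:08 = 9 h 30 min; less 45 min break → 8 h 45 min
Total: 6 h 8 min + 5 h 33 min + 4 h 24 min + 9 h 34 min + 4 h 0 min + 5 h 27 min + 8 h 45 min = 43 h 51 min.

43.85 hours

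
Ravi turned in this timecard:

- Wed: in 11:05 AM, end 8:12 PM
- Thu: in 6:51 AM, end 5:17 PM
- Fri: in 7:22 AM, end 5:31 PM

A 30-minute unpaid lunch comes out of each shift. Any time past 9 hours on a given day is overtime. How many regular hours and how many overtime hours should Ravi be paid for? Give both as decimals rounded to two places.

Wed: 11:05 AM–8:12 PM = 9 h 7 min; less 30 min break → 8 h 37 min
Thu: 6:51 AM–5:17 PM = 10 h 26 min; less 30 min break → 9 h 56 min
Fri: 7:22 AM–5:31 PM = 10 h 9 min; less 30 min break → 9 h 39 min
Wed reg 8 h 37 min / OT 0 h 0 min; Thu reg 9 h 0 min / OT 0 h 56 min; Fri reg 9 h 0 min / OT 0 h 39 min.
Totals: regular 26 h 37 min, overtime 1 h 35 min.

Regular 26.62 hours, overtime 1.58 hours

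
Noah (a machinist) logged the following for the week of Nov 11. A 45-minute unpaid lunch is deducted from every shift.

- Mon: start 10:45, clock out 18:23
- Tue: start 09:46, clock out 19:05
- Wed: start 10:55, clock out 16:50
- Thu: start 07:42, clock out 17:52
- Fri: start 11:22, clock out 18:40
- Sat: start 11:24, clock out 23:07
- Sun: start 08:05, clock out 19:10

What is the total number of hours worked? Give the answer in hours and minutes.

Mon: 10:45–18:23 = 7 h 38 min; less 45 min break → 6 h 53 min
Tue: 09:46–19:05 = 9 h 19 min; less 45 min break → 8 h 34 min
Wed: 10:55–16:50 = 5 h 55 min; less 45 min break → 5 h 10 min
Thu: 07:42–17:52 = 10 h 10 min; less 45 min break → 9 h 25 min
Fri: 11:22–18:40 = 7 h 18 min; less 45 min break → 6 h 33 min
Sat: 11:24–23:07 = 11 h 43 min; less 45 min break → 10 h 58 min
Sun: 08:05–19:10 = 11 h 5 min; less 45 min break → 10 h 20 min
Total: 6 h 53 min + 8 h 34 min + 5 h 10 min + 9 h 25 min + 6 h 33 min + 10 h 58 min + 10 h 20 min = 57 h 53 min.

57 h 53 min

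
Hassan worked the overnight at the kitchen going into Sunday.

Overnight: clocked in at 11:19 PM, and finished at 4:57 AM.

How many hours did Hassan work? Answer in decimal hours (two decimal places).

5.63 hours

Overnight: 11:19 PM → midnight = 0 h 41 min; midnight → 4:57 AM = 4 h 57 min; span 5 h 38 min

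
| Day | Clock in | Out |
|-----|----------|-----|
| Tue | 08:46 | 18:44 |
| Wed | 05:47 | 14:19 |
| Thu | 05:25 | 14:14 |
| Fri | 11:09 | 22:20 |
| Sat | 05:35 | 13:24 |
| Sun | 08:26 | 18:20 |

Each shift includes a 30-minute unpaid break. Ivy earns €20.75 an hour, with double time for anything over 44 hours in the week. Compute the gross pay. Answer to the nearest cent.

Tue: 08:46–18:44 = 9 h 58 min; less 30 min break → 9 h 28 min
Wed: 05:47–14:19 = 8 h 32 min; less 30 min break → 8 h 2 min
Thu: 05:25–14:14 = 8 h 49 min; less 30 min break → 8 h 19 min
Fri: 11:09–22:20 = 11 h 11 min; less 30 min break → 10 h 41 min
Sat: 05:35–13:24 = 7 h 49 min; less 30 min break → 7 h 19 min
Sun: 08:26–18:20 = 9 h 54 min; less 30 min break → 9 h 24 min
Total worked: 53 h 13 min = 3193 min.
Regular 44 h 0 min = 2640 min at €20.75/h; overtime 9 h 13 min = 553 min at €41.50/h.
Pay = (2640 × €20.75 + 553 × €41.50) ÷ 60 = €1295.49.

€1295.49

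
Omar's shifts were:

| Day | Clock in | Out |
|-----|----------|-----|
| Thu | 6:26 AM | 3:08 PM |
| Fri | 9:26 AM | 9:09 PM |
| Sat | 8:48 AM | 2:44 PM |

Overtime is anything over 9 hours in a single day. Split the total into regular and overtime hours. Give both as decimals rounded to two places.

Regular 23.63 hours, overtime 2.72 hours

Thu: 6:26 AM–3:08 PM = 8 h 42 min
Fri: 9:26 AM–9:09 PM = 11 h 43 min
Sat: 8:48 AM–2:44 PM = 5 h 56 min
Thu reg 8 h 42 min / OT 0 h 0 min; Fri reg 9 h 0 min / OT 2 h 43 min; Sat reg 5 h 56 min / OT 0 h 0 min.
Totals: regular 23 h 38 min, overtime 2 h 43 min.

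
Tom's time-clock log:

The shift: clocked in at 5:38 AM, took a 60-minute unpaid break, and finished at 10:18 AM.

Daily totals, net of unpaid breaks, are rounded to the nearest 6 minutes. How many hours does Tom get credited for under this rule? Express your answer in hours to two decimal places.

The shift: 5:38 AM–10:18 AM = 4 h 40 min − 60 min = 3 h 40 min → rounds to 3 h 42 min

3.70 hours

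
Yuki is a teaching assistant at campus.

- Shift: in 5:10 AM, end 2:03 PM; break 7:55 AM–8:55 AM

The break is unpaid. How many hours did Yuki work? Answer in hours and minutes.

Shift: 5:10 AM–2:03 PM = 8 h 53 min; less 60 min break → 7 h 53 min

7 h 53 min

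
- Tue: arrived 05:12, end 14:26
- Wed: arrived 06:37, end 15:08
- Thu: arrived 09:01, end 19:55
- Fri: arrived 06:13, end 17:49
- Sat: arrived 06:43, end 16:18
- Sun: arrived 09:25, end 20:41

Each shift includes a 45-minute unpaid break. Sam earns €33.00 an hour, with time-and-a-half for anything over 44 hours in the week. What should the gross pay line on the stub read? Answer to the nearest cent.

€2075.70

Tue: 05:12–14:26 = 9 h 14 min; less 45 min break → 8 h 29 min
Wed: 06:37–15:08 = 8 h 31 min; less 45 min break → 7 h 46 min
Thu: 09:01–19:55 = 10 h 54 min; less 45 min break → 10 h 9 min
Fri: 06:13–17:49 = 11 h 36 min; less 45 min break → 10 h 51 min
Sat: 06:43–16:18 = 9 h 35 min; less 45 min break → 8 h 50 min
Sun: 09:25–20:41 = 11 h 16 min; less 45 min break → 10 h 31 min
Total worked: 56 h 36 min = 3396 min.
Regular 44 h 0 min = 2640 min at €33.00/h; overtime 12 h 36 min = 756 min at €49.50/h.
Pay = (2640 × €33.00 + 756 × €49.50) ÷ 60 = €2075.70.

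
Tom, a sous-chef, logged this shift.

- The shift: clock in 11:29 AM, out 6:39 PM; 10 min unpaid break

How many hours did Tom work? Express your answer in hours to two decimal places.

7.00 hours

The shift: 11:29 AM–6:39 PM = 7 h 10 min; less 10 min break → 7 h 0 min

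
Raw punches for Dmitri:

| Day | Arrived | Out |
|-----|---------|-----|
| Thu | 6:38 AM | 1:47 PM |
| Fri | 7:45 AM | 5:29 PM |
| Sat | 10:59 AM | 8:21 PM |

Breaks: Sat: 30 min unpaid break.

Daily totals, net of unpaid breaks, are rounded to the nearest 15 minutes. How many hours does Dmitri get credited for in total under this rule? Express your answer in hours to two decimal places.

25.75 hours

Thu: 6:38 AM–1:47 PM = 7 h 9 min → rounds to 7 h 15 min
Fri: 7:45 AM–5:29 PM = 9 h 44 min → rounds to 9 h 45 min
Sat: 10:59 AM–8:21 PM = 9 h 22 min − 30 min = 8 h 52 min → rounds to 8 h 45 min
Total credited: 25 h 45 min.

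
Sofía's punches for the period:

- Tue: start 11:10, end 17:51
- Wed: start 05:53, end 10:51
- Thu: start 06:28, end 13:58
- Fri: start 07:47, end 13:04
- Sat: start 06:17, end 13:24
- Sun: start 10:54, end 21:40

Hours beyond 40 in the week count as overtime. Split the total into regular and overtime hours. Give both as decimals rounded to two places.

Tue: 11:10–17:51 = 6 h 41 min
Wed: 05:53–10:51 = 4 h 58 min
Thu: 06:28–13:58 = 7 h 30 min
Fri: 07:47–13:04 = 5 h 17 min
Sat: 06:17–13:24 = 7 h 7 min
Sun: 10:54–21:40 = 10 h 46 min
Total worked: 42 h 19 min = 42.32 h.
Threshold 40 h → overtime 2 h 19 min, regular 40 h 0 min.

Regular 40.00 hours, overtime 2.32 hours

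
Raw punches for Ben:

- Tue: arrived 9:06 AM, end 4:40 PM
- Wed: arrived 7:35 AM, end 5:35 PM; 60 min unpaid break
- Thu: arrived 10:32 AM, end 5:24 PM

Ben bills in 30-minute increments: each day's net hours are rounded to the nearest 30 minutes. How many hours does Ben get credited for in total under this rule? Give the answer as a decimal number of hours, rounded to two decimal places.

23.50 hours

Tue: 9:06 AM–4:40 PM = 7 h 34 min → rounds to 7 h 30 min
Wed: 7:35 AM–5:35 PM = 10 h 0 min − 60 min = 9 h 0 min → rounds to 9 h 0 min
Thu: 10:32 AM–5:24 PM = 6 h 52 min → rounds to 7 h 0 min
Total credited: 23 h 30 min.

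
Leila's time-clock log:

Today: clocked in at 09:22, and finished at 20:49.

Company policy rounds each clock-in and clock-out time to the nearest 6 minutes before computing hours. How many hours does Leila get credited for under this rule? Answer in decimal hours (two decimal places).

11.40 hours

Today: in 09:22→09:24, out 20:49→20:48; 11 h 24 min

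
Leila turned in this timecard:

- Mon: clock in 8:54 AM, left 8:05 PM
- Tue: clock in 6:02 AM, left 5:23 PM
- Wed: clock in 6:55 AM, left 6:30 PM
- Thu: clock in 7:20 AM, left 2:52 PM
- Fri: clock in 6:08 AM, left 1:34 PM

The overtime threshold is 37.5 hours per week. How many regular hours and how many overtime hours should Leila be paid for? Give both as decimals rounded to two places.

Regular 37.50 hours, overtime 11.58 hours

Mon: 8:54 AM–8:05 PM = 11 h 11 min
Tue: 6:02 AM–5:23 PM = 11 h 21 min
Wed: 6:55 AM–6:30 PM = 11 h 35 min
Thu: 7:20 AM–2:52 PM = 7 h 32 min
Fri: 6:08 AM–1:34 PM = 7 h 26 min
Total worked: 49 h 5 min = 49.08 h.
Threshold 37.5 h → overtime 11 h 35 min, regular 37 h 30 min.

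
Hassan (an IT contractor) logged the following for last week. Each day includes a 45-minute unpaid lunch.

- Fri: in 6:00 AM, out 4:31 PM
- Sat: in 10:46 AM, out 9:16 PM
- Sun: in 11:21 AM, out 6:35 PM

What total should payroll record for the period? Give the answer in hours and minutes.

Fri: 6:00 AM–4:31 PM = 10 h 31 min; less 45 min break → 9 h 46 min
Sat: 10:46 AM–9:16 PM = 10 h 30 min; less 45 min break → 9 h 45 min
Sun: 11:21 AM–6:35 PM = 7 h 14 min; less 45 min break → 6 h 29 min
Total: 9 h 46 min + 9 h 45 min + 6 h 29 min = 26 h 0 min.

26 h 0 min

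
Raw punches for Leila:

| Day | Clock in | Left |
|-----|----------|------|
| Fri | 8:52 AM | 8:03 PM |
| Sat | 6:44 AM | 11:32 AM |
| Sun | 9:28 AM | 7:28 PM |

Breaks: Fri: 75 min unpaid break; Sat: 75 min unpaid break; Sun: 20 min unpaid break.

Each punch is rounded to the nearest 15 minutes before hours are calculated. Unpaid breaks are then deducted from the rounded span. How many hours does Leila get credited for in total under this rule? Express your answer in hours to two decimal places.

23.17 hours

Fri: in 8:52 AM→8:45 AM, out 8:03 PM→8:00 PM; 11 h 15 min − 75 min = 10 h 0 min
Sat: in 6:44 AM→6:45 AM, out 11:32 AM→11:30 AM; 4 h 45 min − 75 min = 3 h 30 min
Sun: in 9:28 AM→9:30 AM, out 7:28 PM→7:30 PM; 10 h 0 min − 20 min = 9 h 40 min
Total credited: 23 h 10 min.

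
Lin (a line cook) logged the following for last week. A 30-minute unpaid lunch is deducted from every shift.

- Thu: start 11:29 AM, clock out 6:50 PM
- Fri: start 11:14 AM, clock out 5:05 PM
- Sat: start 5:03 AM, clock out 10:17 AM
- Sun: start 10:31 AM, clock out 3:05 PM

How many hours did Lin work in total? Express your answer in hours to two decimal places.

Thu: 11:29 AM–6:50 PM = 7 h 21 min; less 30 min break → 6 h 51 min
Fri: 11:14 AM–5:05 PM = 5 h 51 min; less 30 min break → 5 h 21 min
Sat: 5:03 AM–10:17 AM = 5 h 14 min; less 30 min break → 4 h 44 min
Sun: 10:31 AM–3:05 PM = 4 h 34 min; less 30 min break → 4 h 4 min
Total: 6 h 51 min + 5 h 21 min + 4 h 44 min + 4 h 4 min = 21 h 0 min.

21.00 hours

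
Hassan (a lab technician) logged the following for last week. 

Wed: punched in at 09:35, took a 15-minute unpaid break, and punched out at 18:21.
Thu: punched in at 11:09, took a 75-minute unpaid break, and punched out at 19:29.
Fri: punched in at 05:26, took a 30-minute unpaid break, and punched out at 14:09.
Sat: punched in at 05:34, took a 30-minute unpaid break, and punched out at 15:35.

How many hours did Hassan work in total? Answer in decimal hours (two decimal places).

33.33 hours

Wed: 09:35–18:21 = 8 h 46 min; less 15 min break → 8 h 31 min
Thu: 11:09–19:29 = 8 h 20 min; less 75 min break → 7 h 5 min
Fri: 05:26–14:09 = 8 h 43 min; less 30 min break → 8 h 13 min
Sat: 05:34–15:35 = 10 h 1 min; less 30 min break → 9 h 31 min
Total: 8 h 31 min + 7 h 5 min + 8 h 13 min + 9 h 31 min = 33 h 20 min.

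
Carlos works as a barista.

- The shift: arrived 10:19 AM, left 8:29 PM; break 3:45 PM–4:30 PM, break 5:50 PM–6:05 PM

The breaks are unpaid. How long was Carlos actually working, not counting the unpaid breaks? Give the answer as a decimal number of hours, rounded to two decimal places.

9.17 hours

The shift: 10:19 AM–8:29 PM = 10 h 10 min; less 60 min break → 9 h 10 min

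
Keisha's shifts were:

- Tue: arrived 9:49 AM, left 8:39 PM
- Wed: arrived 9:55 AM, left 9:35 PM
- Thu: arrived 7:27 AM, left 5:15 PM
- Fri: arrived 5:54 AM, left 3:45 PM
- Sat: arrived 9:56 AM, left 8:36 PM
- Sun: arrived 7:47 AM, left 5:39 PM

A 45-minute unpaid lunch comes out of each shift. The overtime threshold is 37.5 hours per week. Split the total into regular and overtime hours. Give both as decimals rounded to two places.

Tue: 9:49 AM–8:39 PM = 10 h 50 min; less 45 min break → 10 h 5 min
Wed: 9:55 AM–9:35 PM = 11 h 40 min; less 45 min break → 10 h 55 min
Thu: 7:27 AM–5:15 PM = 9 h 48 min; less 45 min break → 9 h 3 min
Fri: 5:54 AM–3:45 PM = 9 h 51 min; less 45 min break → 9 h 6 min
Sat: 9:56 AM–8:36 PM = 10 h 40 min; less 45 min break → 9 h 55 min
Sun: 7:47 AM–5:39 PM = 9 h 52 min; less 45 min break → 9 h 7 min
Total worked: 58 h 11 min = 58.18 h.
Threshold 37.5 h → overtime 20 h 41 min, regular 37 h 30 min.

Regular 37.50 hours, overtime 20.68 hours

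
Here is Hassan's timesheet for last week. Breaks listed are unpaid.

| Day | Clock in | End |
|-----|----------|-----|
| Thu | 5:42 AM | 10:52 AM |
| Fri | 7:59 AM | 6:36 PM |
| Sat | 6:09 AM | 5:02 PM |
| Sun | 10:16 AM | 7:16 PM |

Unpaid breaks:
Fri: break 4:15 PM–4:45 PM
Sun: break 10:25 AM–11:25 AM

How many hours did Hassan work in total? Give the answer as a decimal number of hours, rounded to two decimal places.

Thu: 5:42 AM–10:52 AM = 5 h 10 min
Fri: 7:59 AM–6:36 PM = 10 h 37 min; less 30 min break → 10 h 7 min
Sat: 6:09 AM–5:02 PM = 10 h 53 min
Sun: 10:16 AM–7:16 PM = 9 h 0 min; less 60 min break → 8 h 0 min
Total: 5 h 10 min + 10 h 7 min + 10 h 53 min + 8 h 0 min = 34 h 10 min.

34.17 hours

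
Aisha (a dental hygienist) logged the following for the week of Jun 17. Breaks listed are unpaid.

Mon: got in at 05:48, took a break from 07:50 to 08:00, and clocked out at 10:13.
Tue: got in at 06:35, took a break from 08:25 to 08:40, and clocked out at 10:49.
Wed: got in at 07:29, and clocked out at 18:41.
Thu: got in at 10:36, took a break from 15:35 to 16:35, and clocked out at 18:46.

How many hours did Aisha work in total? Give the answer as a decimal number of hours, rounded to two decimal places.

26.60 hours

Mon: 05:48–10:13 = 4 h 25 min; less 10 min break → 4 h 15 min
Tue: 06:35–10:49 = 4 h 14 min; less 15 min break → 3 h 59 min
Wed: 07:29–18:41 = 11 h 12 min
Thu: 10:36–18:46 = 8 h 10 min; less 60 min break → 7 h 10 min
Total: 4 h 15 min + 3 h 59 min + 11 h 12 min + 7 h 10 min = 26 h 36 min.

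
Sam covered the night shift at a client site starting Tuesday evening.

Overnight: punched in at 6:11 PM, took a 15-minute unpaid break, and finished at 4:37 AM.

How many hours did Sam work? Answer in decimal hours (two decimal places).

Overnight: 6:11 PM → midnight = 5 h 49 min; midnight → 4:37 AM = 4 h 37 min; span 10 h 26 min; less 15 min break → 10 h 11 min

10.18 hours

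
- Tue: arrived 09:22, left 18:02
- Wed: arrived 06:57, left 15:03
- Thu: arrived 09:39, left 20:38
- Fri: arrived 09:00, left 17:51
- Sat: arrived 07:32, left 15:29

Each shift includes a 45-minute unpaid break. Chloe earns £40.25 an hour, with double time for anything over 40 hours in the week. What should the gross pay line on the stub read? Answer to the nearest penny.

Tue: 09:22–18:02 = 8 h 40 min; less 45 min break → 7 h 55 min
Wed: 06:57–15:03 = 8 h 6 min; less 45 min break → 7 h 21 min
Thu: 09:39–20:38 = 10 h 59 min; less 45 min break → 10 h 14 min
Fri: 09:00–17:51 = 8 h 51 min; less 45 min break → 8 h 6 min
Sat: 07:32–15:29 = 7 h 57 min; less 45 min break → 7 h 12 min
Total worked: 40 h 48 min = 2448 min.
Regular 40 h 0 min = 2400 min at £40.25/h; overtime 0 h 48 min = 48 min at £80.50/h.
Pay = (2400 × £40.25 + 48 × £80.50) ÷ 60 = £1674.40.

£1674.40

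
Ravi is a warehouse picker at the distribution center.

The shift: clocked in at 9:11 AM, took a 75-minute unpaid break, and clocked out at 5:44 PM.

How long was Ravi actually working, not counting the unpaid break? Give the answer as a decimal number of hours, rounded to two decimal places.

The shift: 9:11 AM–5:44 PM = 8 h 33 min; less 75 min break → 7 h 18 min

7.30 hours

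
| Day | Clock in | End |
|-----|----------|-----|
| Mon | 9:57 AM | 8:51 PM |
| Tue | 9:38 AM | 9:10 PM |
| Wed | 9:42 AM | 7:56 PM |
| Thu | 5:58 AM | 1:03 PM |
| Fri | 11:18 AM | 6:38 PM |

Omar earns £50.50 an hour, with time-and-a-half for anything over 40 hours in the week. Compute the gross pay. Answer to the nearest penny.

Mon: 9:57 AM–8:51 PM = 10 h 54 min
Tue: 9:38 AM–9:10 PM = 11 h 32 min
Wed: 9:42 AM–7:56 PM = 10 h 14 min
Thu: 5:58 AM–1:03 PM = 7 h 5 min
Fri: 11:18 AM–6:38 PM = 7 h 20 min
Total worked: 47 h 5 min = 2825 min.
Regular 40 h 0 min = 2400 min at £50.50/h; overtime 7 h 5 min = 425 min at £75.75/h.
Pay = (2400 × £50.50 + 425 × £75.75) ÷ 60 = £2556.56.

£2556.56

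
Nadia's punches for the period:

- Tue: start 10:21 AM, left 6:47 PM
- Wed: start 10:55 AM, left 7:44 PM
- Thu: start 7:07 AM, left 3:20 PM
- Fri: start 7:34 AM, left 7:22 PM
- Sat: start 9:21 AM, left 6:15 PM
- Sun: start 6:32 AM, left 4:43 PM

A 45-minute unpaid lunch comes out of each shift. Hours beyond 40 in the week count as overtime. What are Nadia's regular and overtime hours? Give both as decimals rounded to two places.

Regular 40.00 hours, overtime 11.85 hours

Tue: 10:21 AM–6:47 PM = 8 h 26 min; less 45 min break → 7 h 41 min
Wed: 10:55 AM–7:44 PM = 8 h 49 min; less 45 min break → 8 h 4 min
Thu: 7:07 AM–3:20 PM = 8 h 13 min; less 45 min break → 7 h 28 min
Fri: 7:34 AM–7:22 PM = 11 h 48 min; less 45 min break → 11 h 3 min
Sat: 9:21 AM–6:15 PM = 8 h 54 min; less 45 min break → 8 h 9 min
Sun: 6:32 AM–4:43 PM = 10 h 11 min; less 45 min break → 9 h 26 min
Total worked: 51 h 51 min = 51.85 h.
Threshold 40 h → overtime 11 h 51 min, regular 40 h 0 min.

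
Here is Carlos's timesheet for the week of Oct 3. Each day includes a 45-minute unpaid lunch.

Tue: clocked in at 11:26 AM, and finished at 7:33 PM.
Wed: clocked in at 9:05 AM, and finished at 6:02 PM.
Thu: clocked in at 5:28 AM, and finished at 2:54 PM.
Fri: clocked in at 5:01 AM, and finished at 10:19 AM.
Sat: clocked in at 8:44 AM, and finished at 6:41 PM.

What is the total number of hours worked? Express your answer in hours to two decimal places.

Tue: 11:26 AM–7:33 PM = 8 h 7 min; less 45 min break → 7 h 22 min
Wed: 9:05 AM–6:02 PM = 8 h 57 min; less 45 min break → 8 h 12 min
Thu: 5:28 AM–2:54 PM = 9 h 26 min; less 45 min break → 8 h 41 min
Fri: 5:01 AM–10:19 AM = 5 h 18 min; less 45 min break → 4 h 33 min
Sat: 8:44 AM–6:41 PM = 9 h 57 min; less 45 min break → 9 h 12 min
Total: 7 h 22 min + 8 h 12 min + 8 h 41 min + 4 h 33 min + 9 h 12 min = 38 h 0 min.

38.00 hours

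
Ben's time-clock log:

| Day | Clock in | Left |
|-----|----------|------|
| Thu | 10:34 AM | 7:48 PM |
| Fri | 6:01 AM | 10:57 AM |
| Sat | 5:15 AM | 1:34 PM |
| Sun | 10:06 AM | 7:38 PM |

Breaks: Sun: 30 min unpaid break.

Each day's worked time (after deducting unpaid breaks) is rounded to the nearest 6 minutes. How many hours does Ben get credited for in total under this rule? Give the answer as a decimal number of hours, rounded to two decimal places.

Thu: 10:34 AM–7:48 PM = 9 h 14 min → rounds to 9 h 12 min
Fri: 6:01 AM–10:57 AM = 4 h 56 min → rounds to 4 h 54 min
Sat: 5:15 AM–1:34 PM = 8 h 19 min → rounds to 8 h 18 min
Sun: 10:06 AM–7:38 PM = 9 h 32 min − 30 min = 9 h 2 min → rounds to 9 h 0 min
Total credited: 31 h 24 min.

31.40 hours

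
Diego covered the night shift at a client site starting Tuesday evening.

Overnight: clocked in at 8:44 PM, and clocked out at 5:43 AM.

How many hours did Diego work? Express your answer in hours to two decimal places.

8.98 hours

Overnight: 8:44 PM → midnight = 3 h 16 min; midnight → 5:43 AM = 5 h 43 min; span 8 h 59 min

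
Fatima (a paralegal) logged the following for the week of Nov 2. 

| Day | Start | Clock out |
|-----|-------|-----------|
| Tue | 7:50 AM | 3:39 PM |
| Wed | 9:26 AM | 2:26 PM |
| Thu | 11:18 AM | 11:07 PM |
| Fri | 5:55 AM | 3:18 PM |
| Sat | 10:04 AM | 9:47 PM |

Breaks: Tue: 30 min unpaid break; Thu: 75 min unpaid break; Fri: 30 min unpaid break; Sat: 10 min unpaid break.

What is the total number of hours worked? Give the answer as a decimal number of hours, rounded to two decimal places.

43.32 hours

Tue: 7:50 AM–3:39 PM = 7 h 49 min; less 30 min break → 7 h 19 min
Wed: 9:26 AM–2:26 PM = 5 h 0 min
Thu: 11:18 AM–11:07 PM = 11 h 49 min; less 75 min break → 10 h 34 min
Fri: 5:55 AM–3:18 PM = 9 h 23 min; less 30 min break → 8 h 53 min
Sat: 10:04 AM–9:47 PM = 11 h 43 min; less 10 min break → 11 h 33 min
Total: 7 h 19 min + 5 h 0 min + 10 h 34 min + 8 h 53 min + 11 h 33 min = 43 h 19 min.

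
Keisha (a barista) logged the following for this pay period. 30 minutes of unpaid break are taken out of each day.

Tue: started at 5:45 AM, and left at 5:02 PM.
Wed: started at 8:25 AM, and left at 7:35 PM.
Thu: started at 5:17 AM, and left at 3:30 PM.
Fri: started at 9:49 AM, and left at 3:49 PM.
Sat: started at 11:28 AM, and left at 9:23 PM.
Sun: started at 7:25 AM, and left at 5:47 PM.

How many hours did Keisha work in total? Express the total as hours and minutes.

55 h 57 min

Tue: 5:45 AM–5:02 PM = 11 h 17 min; less 30 min break → 10 h 47 min
Wed: 8:25 AM–7:35 PM = 11 h 10 min; less 30 min break → 10 h 40 min
Thu: 5:17 AM–3:30 PM = 10 h 13 min; less 30 min break → 9 h 43 min
Fri: 9:49 AM–3:49 PM = 6 h 0 min; less 30 min break → 5 h 30 min
Sat: 11:28 AM–9:23 PM = 9 h 55 min; less 30 min break → 9 h 25 min
Sun: 7:25 AM–5:47 PM = 10 h 22 min; less 30 min break → 9 h 52 min
Total: 10 h 47 min + 10 h 40 min + 9 h 43 min + 5 h 30 min + 9 h 25 min + 9 h 52 min = 55 h 57 min.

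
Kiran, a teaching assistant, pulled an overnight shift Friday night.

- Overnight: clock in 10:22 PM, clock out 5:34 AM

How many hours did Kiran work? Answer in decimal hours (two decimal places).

Overnight: 10:22 PM → midnight = 1 h 38 min; midnight → 5:34 AM = 5 h 34 min; span 7 h 12 min

7.20 hours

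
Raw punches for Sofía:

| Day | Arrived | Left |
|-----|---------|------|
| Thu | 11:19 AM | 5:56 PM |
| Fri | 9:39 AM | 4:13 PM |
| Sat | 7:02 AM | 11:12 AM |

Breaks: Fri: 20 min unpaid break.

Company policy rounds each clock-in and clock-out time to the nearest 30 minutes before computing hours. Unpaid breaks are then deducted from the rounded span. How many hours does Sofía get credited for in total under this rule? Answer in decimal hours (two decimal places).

16.67 hours

Thu: in 11:19 AM→11:30 AM, out 5:56 PM→6:00 PM; 6 h 30 min
Fri: in 9:39 AM→9:30 AM, out 4:13 PM→4:00 PM; 6 h 30 min − 20 min = 6 h 10 min
Sat: in 7:02 AM→7:00 AM, out 11:12 AM→11:00 AM; 4 h 0 min
Total credited: 16 h 40 min.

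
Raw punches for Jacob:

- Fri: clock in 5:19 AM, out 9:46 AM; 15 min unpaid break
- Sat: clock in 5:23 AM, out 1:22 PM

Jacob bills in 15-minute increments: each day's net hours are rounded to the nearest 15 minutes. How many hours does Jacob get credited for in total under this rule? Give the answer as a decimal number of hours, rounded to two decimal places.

Fri: 5:19 AM–9:46 AM = 4 h 27 min − 15 min = 4 h 12 min → rounds to 4 h 15 min
Sat: 5:23 AM–1:22 PM = 7 h 59 min → rounds to 8 h 0 min
Total credited: 12 h 15 min.

12.25 hours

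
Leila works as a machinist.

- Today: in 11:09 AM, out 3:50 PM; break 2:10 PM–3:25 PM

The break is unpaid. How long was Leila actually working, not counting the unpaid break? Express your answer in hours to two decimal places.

Today: 11:09 AM–3:50 PM = 4 h 41 min; less 75 min break → 3 h 26 min

3.43 hours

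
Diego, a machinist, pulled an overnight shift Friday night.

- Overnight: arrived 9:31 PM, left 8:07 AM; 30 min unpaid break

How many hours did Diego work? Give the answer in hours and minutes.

Overnight: 9:31 PM → midnight = 2 h 29 min; midnight → 8:07 AM = 8 h 7 min; span 10 h 36 min; less 30 min break → 10 h 6 min

10 h 6 min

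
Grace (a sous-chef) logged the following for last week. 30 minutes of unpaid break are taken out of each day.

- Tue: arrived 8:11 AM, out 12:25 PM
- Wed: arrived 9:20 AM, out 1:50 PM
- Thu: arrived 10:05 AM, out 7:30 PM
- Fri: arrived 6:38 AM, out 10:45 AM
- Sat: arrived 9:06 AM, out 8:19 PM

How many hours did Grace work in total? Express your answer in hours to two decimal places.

30.98 hours

Tue: 8:11 AM–12:25 PM = 4 h 14 min; less 30 min break → 3 h 44 min
Wed: 9:20 AM–1:50 PM = 4 h 30 min; less 30 min break → 4 h 0 min
Thu: 10:05 AM–7:30 PM = 9 h 25 min; less 30 min break → 8 h 55 min
Fri: 6:38 AM–10:45 AM = 4 h 7 min; less 30 min break → 3 h 37 min
Sat: 9:06 AM–8:19 PM = 11 h 13 min; less 30 min break → 10 h 43 min
Total: 3 h 44 min + 4 h 0 min + 8 h 55 min + 3 h 37 min + 10 h 43 min = 30 h 59 min.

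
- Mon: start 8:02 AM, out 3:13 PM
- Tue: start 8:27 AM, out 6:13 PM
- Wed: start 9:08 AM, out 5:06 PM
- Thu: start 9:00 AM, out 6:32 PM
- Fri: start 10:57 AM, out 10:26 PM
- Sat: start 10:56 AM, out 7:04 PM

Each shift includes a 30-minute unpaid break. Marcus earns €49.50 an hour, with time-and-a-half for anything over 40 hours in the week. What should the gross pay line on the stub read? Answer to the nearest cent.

Mon: 8:02 AM–3:13 PM = 7 h 11 min; less 30 min break → 6 h 41 min
Tue: 8:27 AM–6:13 PM = 9 h 46 min; less 30 min break → 9 h 16 min
Wed: 9:08 AM–5:06 PM = 7 h 58 min; less 30 min break → 7 h 28 min
Thu: 9:00 AM–6:32 PM = 9 h 32 min; less 30 min break → 9 h 2 min
Fri: 10:57 AM–10:26 PM = 11 h 29 min; less 30 min break → 10 h 59 min
Sat: 10:56 AM–7:04 PM = 8 h 8 min; less 30 min break → 7 h 38 min
Total worked: 51 h 4 min = 3064 min.
Regular 40 h 0 min = 2400 min at €49.50/h; overtime 11 h 4 min = 664 min at €74.25/h.
Pay = (2400 × €49.50 + 664 × €74.25) ÷ 60 = €2801.70.

€2801.70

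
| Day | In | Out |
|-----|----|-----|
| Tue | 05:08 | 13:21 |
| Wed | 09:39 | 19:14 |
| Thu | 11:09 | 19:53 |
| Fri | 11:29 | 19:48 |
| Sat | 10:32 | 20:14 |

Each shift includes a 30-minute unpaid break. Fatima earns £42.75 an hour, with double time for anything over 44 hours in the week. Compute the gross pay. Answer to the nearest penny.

Tue: 05:08–13:21 = 8 h 13 min; less 30 min break → 7 h 43 min
Wed: 09:39–19:14 = 9 h 35 min; less 30 min break → 9 h 5 min
Thu: 11:09–19:53 = 8 h 44 min; less 30 min break → 8 h 14 min
Fri: 11:29–19:48 = 8 h 19 min; less 30 min break → 7 h 49 min
Sat: 10:32–20:14 = 9 h 42 min; less 30 min break → 9 h 12 min
Total worked: 42 h 3 min = 2523 min.
Regular 42 h 3 min = 2523 min at £42.75/h; overtime 0 h 0 min = 0 min at £85.50/h.
Pay = (2523 × £42.75 + 0 × £85.50) ÷ 60 = £1797.64.

£1797.64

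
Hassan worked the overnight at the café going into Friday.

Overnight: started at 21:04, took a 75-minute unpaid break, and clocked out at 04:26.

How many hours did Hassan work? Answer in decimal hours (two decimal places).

6.12 hours

Overnight: 21:04 → midnight = 2 h 56 min; midnight → 04:26 = 4 h 26 min; span 7 h 22 min; less 75 min break → 6 h 7 min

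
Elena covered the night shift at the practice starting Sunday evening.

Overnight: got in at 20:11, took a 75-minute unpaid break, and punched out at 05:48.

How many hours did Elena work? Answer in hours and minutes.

8 h 22 min

Overnight: 20:11 → midnight = 3 h 49 min; midnight → 05:48 = 5 h 48 min; span 9 h 37 min; less 75 min break → 8 h 22 min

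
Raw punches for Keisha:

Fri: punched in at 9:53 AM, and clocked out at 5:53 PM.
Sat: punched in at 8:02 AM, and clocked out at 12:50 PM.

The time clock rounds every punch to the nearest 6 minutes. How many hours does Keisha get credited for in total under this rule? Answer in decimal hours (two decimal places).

12.80 hours

Fri: in 9:53 AM→9:54 AM, out 5:53 PM→5:54 PM; 8 h 0 min
Sat: in 8:02 AM→8:00 AM, out 12:50 PM→12:48 PM; 4 h 48 min
Total credited: 12 h 48 min.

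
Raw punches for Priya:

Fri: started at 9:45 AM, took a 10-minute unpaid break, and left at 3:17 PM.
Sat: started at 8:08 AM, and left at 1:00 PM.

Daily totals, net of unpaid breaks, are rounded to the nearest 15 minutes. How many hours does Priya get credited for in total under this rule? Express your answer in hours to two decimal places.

10.00 hours

Fri: 9:45 AM–3:17 PM = 5 h 32 min − 10 min = 5 h 22 min → rounds to 5 h 15 min
Sat: 8:08 AM–1:00 PM = 4 h 52 min → rounds to 4 h 45 min
Total credited: 10 h 0 min.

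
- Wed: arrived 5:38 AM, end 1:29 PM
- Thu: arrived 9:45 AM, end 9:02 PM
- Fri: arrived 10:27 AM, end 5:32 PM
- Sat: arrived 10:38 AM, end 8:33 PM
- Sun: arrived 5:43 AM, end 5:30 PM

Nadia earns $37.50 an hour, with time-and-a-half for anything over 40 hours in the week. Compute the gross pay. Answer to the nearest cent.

$1945.31

Wed: 5:38 AM–1:29 PM = 7 h 51 min
Thu: 9:45 AM–9:02 PM = 11 h 17 min
Fri: 10:27 AM–5:32 PM = 7 h 5 min
Sat: 10:38 AM–8:33 PM = 9 h 55 min
Sun: 5:43 AM–5:30 PM = 11 h 47 min
Total worked: 47 h 55 min = 2875 min.
Regular 40 h 0 min = 2400 min at $37.50/h; overtime 7 h 55 min = 475 min at $56.25/h.
Pay = (2400 × $37.50 + 475 × $56.25) ÷ 60 = $1945.31.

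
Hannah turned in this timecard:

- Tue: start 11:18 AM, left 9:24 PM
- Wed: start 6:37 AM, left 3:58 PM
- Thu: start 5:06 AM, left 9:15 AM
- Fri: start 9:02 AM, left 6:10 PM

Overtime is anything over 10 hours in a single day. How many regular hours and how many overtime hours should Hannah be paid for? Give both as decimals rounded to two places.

Regular 32.63 hours, overtime 0.10 hours

Tue: 11:18 AM–9:24 PM = 10 h 6 min
Wed: 6:37 AM–3:58 PM = 9 h 21 min
Thu: 5:06 AM–9:15 AM = 4 h 9 min
Fri: 9:02 AM–6:10 PM = 9 h 8 min
Tue reg 10 h 0 min / OT 0 h 6 min; Wed reg 9 h 21 min / OT 0 h 0 min; Thu reg 4 h 9 min / OT 0 h 0 min; Fri reg 9 h 8 min / OT 0 h 0 min.
Totals: regular 32 h 38 min, overtime 0 h 6 min.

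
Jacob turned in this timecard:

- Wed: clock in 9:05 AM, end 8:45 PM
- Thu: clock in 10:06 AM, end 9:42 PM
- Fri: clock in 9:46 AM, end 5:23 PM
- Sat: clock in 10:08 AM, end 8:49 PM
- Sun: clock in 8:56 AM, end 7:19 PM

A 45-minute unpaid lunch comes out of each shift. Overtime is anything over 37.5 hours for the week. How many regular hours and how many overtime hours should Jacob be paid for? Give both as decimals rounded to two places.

Wed: 9:05 AM–8:45 PM = 11 h 40 min; less 45 min break → 10 h 55 min
Thu: 10:06 AM–9:42 PM = 11 h 36 min; less 45 min break → 10 h 51 min
Fri: 9:46 AM–5:23 PM = 7 h 37 min; less 45 min break → 6 h 52 min
Sat: 10:08 AM–8:49 PM = 10 h 41 min; less 45 min break → 9 h 56 min
Sun: 8:56 AM–7:19 PM = 10 h 23 min; less 45 min break → 9 h 38 min
Total worked: 48 h 12 min = 48.20 h.
Threshold 37.5 h → overtime 10 h 42 min, regular 37 h 30 min.

Regular 37.50 hours, overtime 10.70 hours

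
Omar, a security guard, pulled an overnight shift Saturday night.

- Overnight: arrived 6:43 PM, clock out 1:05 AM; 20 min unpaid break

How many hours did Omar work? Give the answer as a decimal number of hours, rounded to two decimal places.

6.03 hours

Overnight: 6:43 PM → midnight = 5 h 17 min; midnight → 1:05 AM = 1 h 5 min; span 6 h 22 min; less 20 min break → 6 h 2 min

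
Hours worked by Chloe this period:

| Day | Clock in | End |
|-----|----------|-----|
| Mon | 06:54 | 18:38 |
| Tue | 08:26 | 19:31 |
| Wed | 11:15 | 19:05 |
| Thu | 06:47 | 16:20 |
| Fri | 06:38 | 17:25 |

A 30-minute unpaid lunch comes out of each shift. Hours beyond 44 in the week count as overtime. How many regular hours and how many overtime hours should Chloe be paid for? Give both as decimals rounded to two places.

Regular 44.00 hours, overtime 4.48 hours

Mon: 06:54–18:38 = 11 h 44 min; less 30 min break → 11 h 14 min
Tue: 08:26–19:31 = 11 h 5 min; less 30 min break → 10 h 35 min
Wed: 11:15–19:05 = 7 h 50 min; less 30 min break → 7 h 20 min
Thu: 06:47–16:20 = 9 h 33 min; less 30 min break → 9 h 3 min
Fri: 06:38–17:25 = 10 h 47 min; less 30 min break → 10 h 17 min
Total worked: 48 h 29 min = 48.48 h.
Threshold 44 h → overtime 4 h 29 min, regular 44 h 0 min.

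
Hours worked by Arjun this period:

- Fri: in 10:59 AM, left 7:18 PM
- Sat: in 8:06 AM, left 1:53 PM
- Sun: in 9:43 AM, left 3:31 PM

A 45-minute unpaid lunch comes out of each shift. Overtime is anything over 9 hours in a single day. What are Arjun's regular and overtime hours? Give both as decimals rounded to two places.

Fri: 10:59 AM–7:18 PM = 8 h 19 min; less 45 min break → 7 h 34 min
Sat: 8:06 AM–1:53 PM = 5 h 47 min; less 45 min break → 5 h 2 min
Sun: 9:43 AM–3:31 PM = 5 h 48 min; less 45 min break → 5 h 3 min
Fri reg 7 h 34 min / OT 0 h 0 min; Sat reg 5 h 2 min / OT 0 h 0 min; Sun reg 5 h 3 min / OT 0 h 0 min.
Totals: regular 17 h 39 min, overtime 0 h 0 min.

Regular 17.65 hours, overtime 0.00 hours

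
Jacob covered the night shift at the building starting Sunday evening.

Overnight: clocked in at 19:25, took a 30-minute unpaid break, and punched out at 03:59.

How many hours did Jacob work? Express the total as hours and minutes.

Overnight: 19:25 → midnight = 4 h 35 min; midnight → 03:59 = 3 h 59 min; span 8 h 34 min; less 30 min break → 8 h 4 min

8 h 4 min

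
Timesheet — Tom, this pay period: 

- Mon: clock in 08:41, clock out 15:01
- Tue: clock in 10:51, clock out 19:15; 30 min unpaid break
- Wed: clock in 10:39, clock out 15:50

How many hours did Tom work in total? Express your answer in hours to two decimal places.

19.42 hours

Mon: 08:41–15:01 = 6 h 20 min
Tue: 10:51–19:15 = 8 h 24 min; less 30 min break → 7 h 54 min
Wed: 10:39–15:50 = 5 h 11 min
Total: 6 h 20 min + 7 h 54 min + 5 h 11 min = 19 h 25 min.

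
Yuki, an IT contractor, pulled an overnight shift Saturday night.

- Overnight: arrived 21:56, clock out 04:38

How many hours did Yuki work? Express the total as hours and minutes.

Overnight: 21:56 → midnight = 2 h 4 min; midnight → 04:38 = 4 h 38 min; span 6 h 42 min

6 h 42 min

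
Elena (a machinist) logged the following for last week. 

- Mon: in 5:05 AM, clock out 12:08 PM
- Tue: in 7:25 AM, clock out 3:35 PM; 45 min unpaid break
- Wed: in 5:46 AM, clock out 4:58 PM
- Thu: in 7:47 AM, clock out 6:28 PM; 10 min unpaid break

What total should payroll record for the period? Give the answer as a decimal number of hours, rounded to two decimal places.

36.18 hours

Mon: 5:05 AM–12:08 PM = 7 h 3 min
Tue: 7:25 AM–3:35 PM = 8 h 10 min; less 45 min break → 7 h 25 min
Wed: 5:46 AM–4:58 PM = 11 h 12 min
Thu: 7:47 AM–6:28 PM = 10 h 41 min; less 10 min break → 10 h 31 min
Total: 7 h 3 min + 7 h 25 min + 11 h 12 min + 10 h 31 min = 36 h 11 min.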